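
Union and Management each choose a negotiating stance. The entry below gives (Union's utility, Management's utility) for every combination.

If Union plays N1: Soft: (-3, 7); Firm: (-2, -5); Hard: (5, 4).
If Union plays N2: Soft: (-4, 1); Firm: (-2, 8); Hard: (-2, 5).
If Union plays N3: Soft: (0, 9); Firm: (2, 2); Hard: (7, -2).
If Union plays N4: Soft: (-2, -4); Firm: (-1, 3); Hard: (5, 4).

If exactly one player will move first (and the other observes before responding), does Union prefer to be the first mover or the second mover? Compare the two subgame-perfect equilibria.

If Union leads: Management's best replies are N1→Soft, N2→Firm, N3→Soft, N4→Hard; Union's induced payoffs -3, -2, 0, 5; outcome (N4, Hard), payoffs (5, 4).
If Management leads: Union's best replies are Soft→N3, Firm→N3, Hard→N3; Management's induced payoffs 9, 2, -2; outcome (N3, Soft), payoffs (0, 9).
Union gets 5 moving first and 0 moving second, so Union prefers to move first.

first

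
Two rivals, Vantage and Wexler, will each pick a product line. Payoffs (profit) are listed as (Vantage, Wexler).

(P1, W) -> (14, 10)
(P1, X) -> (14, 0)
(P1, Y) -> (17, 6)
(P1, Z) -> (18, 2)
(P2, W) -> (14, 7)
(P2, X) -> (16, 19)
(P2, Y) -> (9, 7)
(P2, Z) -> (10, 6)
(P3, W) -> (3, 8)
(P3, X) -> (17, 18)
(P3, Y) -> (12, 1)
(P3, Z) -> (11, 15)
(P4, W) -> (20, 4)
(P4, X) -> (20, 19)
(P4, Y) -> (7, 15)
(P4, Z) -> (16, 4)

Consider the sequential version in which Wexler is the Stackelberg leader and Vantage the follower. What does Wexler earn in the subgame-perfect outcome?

Backward induction with Wexler moving first.
- W → Vantage plays P4 (best of 14, 14, 3, 20); Wexler gets 4.
- X → Vantage plays P4 (best of 14, 16, 17, 20); Wexler gets 19.
- Y → Vantage plays P1 (best of 17, 9, 12, 7); Wexler gets 6.
- Z → Vantage plays P1 (best of 18, 10, 11, 16); Wexler gets 2.
Wexler's induced payoffs are 4, 19, 6, 2, so Wexler commits to X. Subgame-perfect outcome: (P4, X) with payoffs (20, 19).

19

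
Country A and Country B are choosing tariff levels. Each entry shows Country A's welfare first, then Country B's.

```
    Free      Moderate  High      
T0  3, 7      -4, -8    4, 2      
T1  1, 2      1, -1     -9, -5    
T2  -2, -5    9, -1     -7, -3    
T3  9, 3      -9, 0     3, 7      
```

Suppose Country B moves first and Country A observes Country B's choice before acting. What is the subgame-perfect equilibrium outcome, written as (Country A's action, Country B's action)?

Work backward from Country A's decision.
- Free: Country A compares 3, 1, -2, 9 and picks T3; Country B would get 3.
- Moderate: Country A compares -4, 1, 9, -9 and picks T2; Country B would get -1.
- High: Country A compares 4, -9, -7, 3 and picks T0; Country B would get 2.
Country B's induced payoffs are 3, -1, 2, so Country B commits to Free. Subgame-perfect outcome: (T3, Free) with payoffs (9, 3).

(T3, Free)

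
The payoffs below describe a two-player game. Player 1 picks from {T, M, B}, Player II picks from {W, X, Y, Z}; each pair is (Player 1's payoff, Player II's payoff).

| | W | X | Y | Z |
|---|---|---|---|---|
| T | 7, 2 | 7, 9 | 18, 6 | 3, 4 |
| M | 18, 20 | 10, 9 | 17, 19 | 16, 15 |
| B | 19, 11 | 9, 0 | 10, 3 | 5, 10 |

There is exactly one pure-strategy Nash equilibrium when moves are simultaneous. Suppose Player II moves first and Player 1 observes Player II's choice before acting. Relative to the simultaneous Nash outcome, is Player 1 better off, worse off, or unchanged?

worse off

Player 1 best-responds to each possible Player II move:
- W → Player 1 plays B (best of 7, 18, 19); Player II gets 11.
- X → Player 1 plays M (best of 7, 10, 9); Player II gets 9.
- Y → Player 1 plays T (best of 18, 17, 10); Player II gets 6.
- Z → Player 1 plays M (best of 3, 16, 5); Player II gets 15.
Player II's induced payoffs are 11, 9, 6, 15, so Player II commits to Z. Subgame-perfect outcome: (M, Z) with payoffs (16, 15).
Now find the simultaneous Nash equilibrium.
Player 1's best replies: W→B; X→M; Y→T; Z→M.
Player II's best replies: T→X; M→W; B→W.
Only (B, W) has each player best-responding; Nash payoffs (19, 11).
Player 1 earns 16 sequentially versus 19 at the Nash outcome: worse off.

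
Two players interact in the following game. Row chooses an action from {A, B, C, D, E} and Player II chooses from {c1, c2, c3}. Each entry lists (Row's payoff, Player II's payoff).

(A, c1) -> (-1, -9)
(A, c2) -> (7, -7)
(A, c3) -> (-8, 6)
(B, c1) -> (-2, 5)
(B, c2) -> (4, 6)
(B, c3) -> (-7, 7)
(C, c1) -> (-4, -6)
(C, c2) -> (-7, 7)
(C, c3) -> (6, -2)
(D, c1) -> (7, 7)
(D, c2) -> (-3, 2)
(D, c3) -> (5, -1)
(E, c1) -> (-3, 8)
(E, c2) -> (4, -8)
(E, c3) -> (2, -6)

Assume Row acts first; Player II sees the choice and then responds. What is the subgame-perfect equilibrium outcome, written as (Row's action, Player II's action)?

(D, c1)

Backward induction with Row moving first.
- A: BR = c3, leader payoff -8.
- B: BR = c3, leader payoff -7.
- C: BR = c2, leader payoff -7.
- D: BR = c1, leader payoff 7.
- E: BR = c1, leader payoff -3.
Maximizing over -8, -7, -7, 7, -3, Row chooses D. Subgame-perfect outcome: (D, c1) with payoffs (7, 7).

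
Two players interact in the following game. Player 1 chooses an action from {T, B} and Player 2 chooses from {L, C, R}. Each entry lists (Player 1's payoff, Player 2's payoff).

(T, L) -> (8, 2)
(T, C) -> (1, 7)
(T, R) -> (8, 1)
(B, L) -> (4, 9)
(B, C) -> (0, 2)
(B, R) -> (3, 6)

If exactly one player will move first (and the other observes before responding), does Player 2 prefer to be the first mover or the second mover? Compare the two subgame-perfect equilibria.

second

If Player 1 leads: Player 2's best replies are T→C, B→L; Player 1's induced payoffs 1, 4; outcome (B, L), payoffs (4, 9).
If Player 2 leads: Player 1's best replies are L→T, C→T, R→T; Player 2's induced payoffs 2, 7, 1; outcome (T, C), payoffs (1, 7).
Player 2 gets 7 moving first and 9 moving second, so Player 2 prefers to move second.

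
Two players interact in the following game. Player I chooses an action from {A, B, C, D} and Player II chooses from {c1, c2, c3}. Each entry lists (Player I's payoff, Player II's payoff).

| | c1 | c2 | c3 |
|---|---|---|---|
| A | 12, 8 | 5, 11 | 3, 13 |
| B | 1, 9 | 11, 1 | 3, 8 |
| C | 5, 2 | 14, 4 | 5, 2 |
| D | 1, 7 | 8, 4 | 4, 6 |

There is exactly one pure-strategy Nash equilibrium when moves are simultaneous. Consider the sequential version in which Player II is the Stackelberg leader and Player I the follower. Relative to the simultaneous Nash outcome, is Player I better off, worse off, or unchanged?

worse off

Backward induction with Player II moving first.
- c1 → Player I plays A (best of 12, 1, 5, 1); Player II gets 8.
- c2 → Player I plays C (best of 5, 11, 14, 8); Player II gets 4.
- c3 → Player I plays C (best of 3, 3, 5, 4); Player II gets 2.
Among 8, 4, 2, the best is 8 at c1. Subgame-perfect outcome: (A, c1) with payoffs (12, 8).
Under simultaneous play:
Player I's best replies: c1→A; c2→C; c3→C.
Player II's best replies: A→c3; B→c1; C→c2; D→c1.
Only (C, c2) has each player best-responding; Nash payoffs (14, 4).
Player I earns 12 sequentially versus 14 at the Nash outcome: worse off.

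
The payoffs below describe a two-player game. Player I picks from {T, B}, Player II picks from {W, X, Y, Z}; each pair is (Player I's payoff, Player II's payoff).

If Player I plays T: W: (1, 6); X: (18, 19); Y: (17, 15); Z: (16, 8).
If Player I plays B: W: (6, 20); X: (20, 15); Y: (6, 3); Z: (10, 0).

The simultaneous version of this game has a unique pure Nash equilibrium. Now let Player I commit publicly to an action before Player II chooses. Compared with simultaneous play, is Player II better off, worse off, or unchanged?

Player II best-responds to each possible Player I move:
- T: BR = X, leader payoff 18.
- B: BR = W, leader payoff 6.
Among 18, 6, the best is 18 at T. Subgame-perfect outcome: (T, X) with payoffs (18, 19).
For the simultaneous game, intersect best replies.
Player I's best replies: W→B; X→B; Y→T; Z→T.
Player II's best replies: T→X; B→W.
Only (B, W) has each player best-responding; Nash payoffs (6, 20).
Player II earns 19 sequentially versus 20 at the Nash outcome: worse off.

worse off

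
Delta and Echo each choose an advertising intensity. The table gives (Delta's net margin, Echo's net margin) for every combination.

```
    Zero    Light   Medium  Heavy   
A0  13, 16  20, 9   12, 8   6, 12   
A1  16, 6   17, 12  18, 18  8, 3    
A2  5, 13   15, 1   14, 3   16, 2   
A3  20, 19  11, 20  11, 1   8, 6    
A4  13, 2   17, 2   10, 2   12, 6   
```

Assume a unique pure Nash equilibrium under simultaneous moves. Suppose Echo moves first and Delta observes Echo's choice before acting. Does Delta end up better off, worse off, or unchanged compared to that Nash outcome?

Work backward from Delta's decision.
- Zero → Delta plays A3 (best of 13, 16, 5, 20, 13); Echo gets 19.
- Light → Delta plays A0 (best of 20, 17, 15, 11, 17); Echo gets 9.
- Medium → Delta plays A1 (best of 12, 18, 14, 11, 10); Echo gets 18.
- Heavy → Delta plays A2 (best of 6, 8, 16, 8, 12); Echo gets 2.
Maximizing over 19, 9, 18, 2, Echo chooses Zero. Subgame-perfect outcome: (A3, Zero) with payoffs (20, 19).
Now find the simultaneous Nash equilibrium.
Delta's best replies: Zero→A3; Light→A0; Medium→A1; Heavy→A2.
Echo's best replies: A0→Zero; A1→Medium; A2→Zero; A3→Light; A4→Heavy.
The unique mutual best reply is (A1, Medium), giving (18, 18).
Delta earns 20 sequentially versus 18 at the Nash outcome: better off.

better off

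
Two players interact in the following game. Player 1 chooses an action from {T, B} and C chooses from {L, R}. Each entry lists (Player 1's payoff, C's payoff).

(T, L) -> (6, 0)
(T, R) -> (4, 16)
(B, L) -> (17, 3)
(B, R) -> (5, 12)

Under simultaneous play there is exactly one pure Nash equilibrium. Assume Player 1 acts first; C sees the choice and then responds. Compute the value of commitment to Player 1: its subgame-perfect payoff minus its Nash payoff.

0

Solve by backward induction (Player 1 leads).
- T: C compares 0, 16 and picks R; Player 1 would get 4.
- B: C compares 3, 12 and picks R; Player 1 would get 5.
Maximizing over 4, 5, Player 1 chooses B. Subgame-perfect outcome: (B, R) with payoffs (5, 12).
For the simultaneous game, intersect best replies.
Player 1's best replies: L→B; R→B.
C's best replies: T→R; B→R.
The unique mutual best reply is (B, R), giving (5, 12).
Player 1's commitment gain: 5 − 5 = 0.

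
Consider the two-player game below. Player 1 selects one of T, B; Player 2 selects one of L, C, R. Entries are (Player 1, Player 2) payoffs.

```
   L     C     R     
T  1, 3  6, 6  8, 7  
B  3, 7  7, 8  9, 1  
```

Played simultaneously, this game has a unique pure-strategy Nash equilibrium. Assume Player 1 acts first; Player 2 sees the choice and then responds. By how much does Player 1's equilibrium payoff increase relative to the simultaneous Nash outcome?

Player 2 best-responds to each possible Player 1 move:
- T: Player 2 compares 3, 6, 7 and picks R; Player 1 would get 8.
- B: Player 2 compares 7, 8, 1 and picks C; Player 1 would get 7.
Maximizing over 8, 7, Player 1 chooses T. Subgame-perfect outcome: (T, R) with payoffs (8, 7).
Now find the simultaneous Nash equilibrium.
Player 1's best replies: L→B; C→B; R→B.
Player 2's best replies: T→R; B→C.
The unique mutual best reply is (B, C), giving (7, 8).
Player 1's commitment gain: 8 − 7 = 1.

1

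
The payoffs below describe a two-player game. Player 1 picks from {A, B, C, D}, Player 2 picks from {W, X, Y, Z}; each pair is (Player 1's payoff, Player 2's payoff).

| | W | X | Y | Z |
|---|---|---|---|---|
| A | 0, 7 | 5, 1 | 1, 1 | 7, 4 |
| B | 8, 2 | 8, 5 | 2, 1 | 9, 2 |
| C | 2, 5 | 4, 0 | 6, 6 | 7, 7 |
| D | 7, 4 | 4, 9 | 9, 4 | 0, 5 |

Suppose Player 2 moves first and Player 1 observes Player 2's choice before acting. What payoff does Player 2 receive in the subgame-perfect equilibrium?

Solve by backward induction (Player 2 leads).
- W → Player 1 plays B (best of 0, 8, 2, 7); Player 2 gets 2.
- X → Player 1 plays B (best of 5, 8, 4, 4); Player 2 gets 5.
- Y → Player 1 plays D (best of 1, 2, 6, 9); Player 2 gets 4.
- Z → Player 1 plays B (best of 7, 9, 7, 0); Player 2 gets 2.
Among 2, 5, 4, 2, the best is 5 at X. Subgame-perfect outcome: (B, X) with payoffs (8, 5).

5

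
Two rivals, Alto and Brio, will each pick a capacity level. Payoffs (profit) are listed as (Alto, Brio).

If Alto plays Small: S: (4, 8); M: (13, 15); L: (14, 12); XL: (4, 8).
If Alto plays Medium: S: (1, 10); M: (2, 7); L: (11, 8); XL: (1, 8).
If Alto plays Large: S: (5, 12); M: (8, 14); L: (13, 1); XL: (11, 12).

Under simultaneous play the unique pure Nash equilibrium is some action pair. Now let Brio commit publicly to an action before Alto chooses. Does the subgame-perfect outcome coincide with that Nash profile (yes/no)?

Backward induction with Brio moving first.
- S: Alto compares 4, 1, 5 and picks Large; Brio would get 12.
- M: Alto compares 13, 2, 8 and picks Small; Brio would get 15.
- L: Alto compares 14, 11, 13 and picks Small; Brio would get 12.
- XL: Alto compares 4, 1, 11 and picks Large; Brio would get 12.
Brio's induced payoffs are 12, 15, 12, 12, so Brio commits to M. Subgame-perfect outcome: (Small, M) with payoffs (13, 15).
For the simultaneous game, intersect best replies.
Alto's best replies: S→Large; M→Small; L→Small; XL→Large.
Brio's best replies: Small→M; Medium→S; Large→M.
Only (Small, M) has each player best-responding; Nash payoffs (13, 15).
Sequential outcome (Small, M) coincides with the Nash profile (Small, M).

yes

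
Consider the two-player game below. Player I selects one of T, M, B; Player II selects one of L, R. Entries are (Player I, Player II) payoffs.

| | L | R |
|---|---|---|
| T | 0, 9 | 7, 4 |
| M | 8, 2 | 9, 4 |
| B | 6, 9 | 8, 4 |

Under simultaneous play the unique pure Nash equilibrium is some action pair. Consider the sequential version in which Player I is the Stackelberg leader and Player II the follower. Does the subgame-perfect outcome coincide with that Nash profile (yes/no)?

Work backward from Player II's decision.
- T: Player II compares 9, 4 and picks L; Player I would get 0.
- M: Player II compares 2, 4 and picks R; Player I would get 9.
- B: Player II compares 9, 4 and picks L; Player I would get 6.
Maximizing over 0, 9, 6, Player I chooses M. Subgame-perfect outcome: (M, R) with payoffs (9, 4).
For the simultaneous game, intersect best replies.
Player I's best replies: L→M; R→M.
Player II's best replies: T→L; M→R; B→L.
Only (M, R) has each player best-responding; Nash payoffs (9, 4).
Sequential outcome (M, R) coincides with the Nash profile (M, R).

yes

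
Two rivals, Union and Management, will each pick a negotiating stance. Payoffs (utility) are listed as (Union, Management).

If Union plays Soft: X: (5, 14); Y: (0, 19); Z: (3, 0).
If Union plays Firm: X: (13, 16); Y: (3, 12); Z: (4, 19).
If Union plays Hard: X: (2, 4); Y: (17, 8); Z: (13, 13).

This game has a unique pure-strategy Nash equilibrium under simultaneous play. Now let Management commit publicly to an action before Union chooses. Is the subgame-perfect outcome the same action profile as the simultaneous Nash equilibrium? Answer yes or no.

no

Solve by backward induction (Management leads).
- X → Union plays Firm (best of 5, 13, 2); Management gets 16.
- Y → Union plays Hard (best of 0, 3, 17); Management gets 8.
- Z → Union plays Hard (best of 3, 4, 13); Management gets 13.
Maximizing over 16, 8, 13, Management chooses X. Subgame-perfect outcome: (Firm, X) with payoffs (13, 16).
Under simultaneous play:
Union's best replies: X→Firm; Y→Hard; Z→Hard.
Management's best replies: Soft→Y; Firm→Z; Hard→Z.
Only (Hard, Z) has each player best-responding; Nash payoffs (13, 13).
Sequential outcome (Firm, X) differs from the Nash profile (Hard, Z).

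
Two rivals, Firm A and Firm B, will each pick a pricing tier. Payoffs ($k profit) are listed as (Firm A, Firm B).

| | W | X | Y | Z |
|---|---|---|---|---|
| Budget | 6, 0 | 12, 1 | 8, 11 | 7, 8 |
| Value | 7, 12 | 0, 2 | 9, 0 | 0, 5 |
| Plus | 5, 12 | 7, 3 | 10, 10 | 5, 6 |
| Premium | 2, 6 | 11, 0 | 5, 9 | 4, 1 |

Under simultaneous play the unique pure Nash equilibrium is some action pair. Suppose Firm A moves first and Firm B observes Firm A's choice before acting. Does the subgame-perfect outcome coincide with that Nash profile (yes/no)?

no

Work backward from Firm B's decision.
- Budget → Firm B plays Y (best of 0, 1, 11, 8); Firm A gets 8.
- Value → Firm B plays W (best of 12, 2, 0, 5); Firm A gets 7.
- Plus → Firm B plays W (best of 12, 3, 10, 6); Firm A gets 5.
- Premium → Firm B plays Y (best of 6, 0, 9, 1); Firm A gets 5.
Firm A's induced payoffs are 8, 7, 5, 5, so Firm A commits to Budget. Subgame-perfect outcome: (Budget, Y) with payoffs (8, 11).
Under simultaneous play:
Firm A's best replies: W→Value; X→Budget; Y→Plus; Z→Budget.
Firm B's best replies: Budget→Y; Value→W; Plus→W; Premium→Y.
The unique mutual best reply is (Value, W), giving (7, 12).
Sequential outcome (Budget, Y) differs from the Nash profile (Value, W).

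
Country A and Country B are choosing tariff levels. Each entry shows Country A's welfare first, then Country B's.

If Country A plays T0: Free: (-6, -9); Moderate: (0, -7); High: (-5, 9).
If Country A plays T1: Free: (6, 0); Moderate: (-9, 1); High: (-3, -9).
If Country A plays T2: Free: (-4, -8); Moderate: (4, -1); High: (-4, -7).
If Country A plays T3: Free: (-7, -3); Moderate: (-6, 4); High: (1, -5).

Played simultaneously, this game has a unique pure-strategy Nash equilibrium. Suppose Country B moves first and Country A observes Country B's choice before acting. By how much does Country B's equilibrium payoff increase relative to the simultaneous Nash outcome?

1

Country A best-responds to each possible Country B move:
- Free → Country A plays T1 (best of -6, 6, -4, -7); Country B gets 0.
- Moderate → Country A plays T2 (best of 0, -9, 4, -6); Country B gets -1.
- High → Country A plays T3 (best of -5, -3, -4, 1); Country B gets -5.
Maximizing over 0, -1, -5, Country B chooses Free. Subgame-perfect outcome: (T1, Free) with payoffs (6, 0).
For the simultaneous game, intersect best replies.
Country A's best replies: Free→T1; Moderate→T2; High→T3.
Country B's best replies: T0→High; T1→Moderate; T2→Moderate; T3→Moderate.
Only (T2, Moderate) has each player best-responding; Nash payoffs (4, -1).
Country B's commitment gain: 0 − -1 = 1.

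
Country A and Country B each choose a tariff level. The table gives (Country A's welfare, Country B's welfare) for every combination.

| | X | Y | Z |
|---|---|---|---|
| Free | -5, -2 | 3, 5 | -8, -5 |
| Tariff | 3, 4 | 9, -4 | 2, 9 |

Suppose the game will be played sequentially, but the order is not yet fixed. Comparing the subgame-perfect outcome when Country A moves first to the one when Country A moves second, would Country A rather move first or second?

If Country A leads: Country B's best replies are Free→Y, Tariff→Z; Country A's induced payoffs 3, 2; outcome (Free, Y), payoffs (3, 5).
If Country B leads: Country A's best replies are X→Tariff, Y→Tariff, Z→Tariff; Country B's induced payoffs 4, -4, 9; outcome (Tariff, Z), payoffs (2, 9).
Country A gets 3 moving first and 2 moving second, so Country A prefers to move first.

first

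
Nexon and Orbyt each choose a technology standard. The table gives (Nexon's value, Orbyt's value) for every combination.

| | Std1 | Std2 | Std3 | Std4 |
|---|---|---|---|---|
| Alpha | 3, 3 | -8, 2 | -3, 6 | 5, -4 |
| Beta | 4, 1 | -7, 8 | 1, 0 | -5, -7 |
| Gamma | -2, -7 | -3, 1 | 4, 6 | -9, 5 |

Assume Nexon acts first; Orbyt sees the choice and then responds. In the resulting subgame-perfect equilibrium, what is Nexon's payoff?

4

Solve by backward induction (Nexon leads).
- Alpha: BR = Std3, leader payoff -3.
- Beta: BR = Std2, leader payoff -7.
- Gamma: BR = Std3, leader payoff 4.
Nexon's induced payoffs are -3, -7, 4, so Nexon commits to Gamma. Subgame-perfect outcome: (Gamma, Std3) with payoffs (4, 6).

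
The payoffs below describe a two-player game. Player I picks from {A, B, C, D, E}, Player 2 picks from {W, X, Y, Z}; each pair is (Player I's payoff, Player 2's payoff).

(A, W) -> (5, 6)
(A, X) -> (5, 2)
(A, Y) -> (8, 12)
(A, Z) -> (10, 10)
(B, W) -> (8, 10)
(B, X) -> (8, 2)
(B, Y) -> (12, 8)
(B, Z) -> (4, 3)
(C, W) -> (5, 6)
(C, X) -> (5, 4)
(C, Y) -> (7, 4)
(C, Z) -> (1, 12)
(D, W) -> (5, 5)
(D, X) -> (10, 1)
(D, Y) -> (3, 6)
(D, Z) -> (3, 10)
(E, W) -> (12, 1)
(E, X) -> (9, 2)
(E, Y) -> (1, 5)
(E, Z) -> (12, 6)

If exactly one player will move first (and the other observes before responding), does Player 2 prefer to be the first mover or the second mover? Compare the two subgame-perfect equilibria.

first

If Player I leads: Player 2's best replies are A→Y, B→W, C→Z, D→Z, E→Z; Player I's induced payoffs 8, 8, 1, 3, 12; outcome (E, Z), payoffs (12, 6).
If Player 2 leads: Player I's best replies are W→E, X→D, Y→B, Z→E; Player 2's induced payoffs 1, 1, 8, 6; outcome (B, Y), payoffs (12, 8).
Player 2 gets 8 moving first and 6 moving second, so Player 2 prefers to move first.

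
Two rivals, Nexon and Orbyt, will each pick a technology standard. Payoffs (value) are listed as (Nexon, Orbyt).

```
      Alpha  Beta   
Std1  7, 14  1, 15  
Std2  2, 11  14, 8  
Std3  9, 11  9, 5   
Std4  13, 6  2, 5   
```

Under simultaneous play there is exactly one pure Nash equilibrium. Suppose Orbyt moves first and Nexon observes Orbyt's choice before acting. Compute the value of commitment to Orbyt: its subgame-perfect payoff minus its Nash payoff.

2

Work backward from Nexon's decision.
- Alpha: BR = Std4, leader payoff 6.
- Beta: BR = Std2, leader payoff 8.
Orbyt's induced payoffs are 6, 8, so Orbyt commits to Beta. Subgame-perfect outcome: (Std2, Beta) with payoffs (14, 8).
Under simultaneous play:
Nexon's best replies: Alpha→Std4; Beta→Std2.
Orbyt's best replies: Std1→Beta; Std2→Alpha; Std3→Alpha; Std4→Alpha.
The unique mutual best reply is (Std4, Alpha), giving (13, 6).
Orbyt's commitment gain: 8 − 6 = 2.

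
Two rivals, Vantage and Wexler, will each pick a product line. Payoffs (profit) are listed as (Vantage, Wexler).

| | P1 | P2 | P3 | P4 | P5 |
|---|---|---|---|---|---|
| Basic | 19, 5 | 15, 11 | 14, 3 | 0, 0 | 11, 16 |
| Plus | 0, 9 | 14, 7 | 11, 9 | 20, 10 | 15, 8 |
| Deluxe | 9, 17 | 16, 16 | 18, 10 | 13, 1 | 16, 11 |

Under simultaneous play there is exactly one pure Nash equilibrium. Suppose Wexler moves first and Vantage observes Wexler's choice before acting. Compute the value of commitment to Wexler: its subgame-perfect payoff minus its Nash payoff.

6

Backward induction with Wexler moving first.
- P1: Vantage compares 19, 0, 9 and picks Basic; Wexler would get 5.
- P2: Vantage compares 15, 14, 16 and picks Deluxe; Wexler would get 16.
- P3: Vantage compares 14, 11, 18 and picks Deluxe; Wexler would get 10.
- P4: Vantage compares 0, 20, 13 and picks Plus; Wexler would get 10.
- P5: Vantage compares 11, 15, 16 and picks Deluxe; Wexler would get 11.
Wexler's induced payoffs are 5, 16, 10, 10, 11, so Wexler commits to P2. Subgame-perfect outcome: (Deluxe, P2) with payoffs (16, 16).
Under simultaneous play:
Vantage's best replies: P1→Basic; P2→Deluxe; P3→Deluxe; P4→Plus; P5→Deluxe.
Wexler's best replies: Basic→P5; Plus→P4; Deluxe→P1.
Only (Plus, P4) has each player best-responding; Nash payoffs (20, 10).
Wexler's commitment gain: 16 − 10 = 6.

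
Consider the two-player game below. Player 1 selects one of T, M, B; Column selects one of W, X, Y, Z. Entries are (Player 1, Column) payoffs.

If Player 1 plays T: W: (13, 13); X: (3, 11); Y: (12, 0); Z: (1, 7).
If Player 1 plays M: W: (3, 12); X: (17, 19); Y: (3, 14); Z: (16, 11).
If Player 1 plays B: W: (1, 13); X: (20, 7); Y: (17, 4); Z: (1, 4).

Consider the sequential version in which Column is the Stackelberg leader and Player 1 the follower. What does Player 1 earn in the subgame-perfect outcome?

13

Work backward from Player 1's decision.
- W → Player 1 plays T (best of 13, 3, 1); Column gets 13.
- X → Player 1 plays B (best of 3, 17, 20); Column gets 7.
- Y → Player 1 plays B (best of 12, 3, 17); Column gets 4.
- Z → Player 1 plays M (best of 1, 16, 1); Column gets 11.
Maximizing over 13, 7, 4, 11, Column chooses W. Subgame-perfect outcome: (T, W) with payoffs (13, 13).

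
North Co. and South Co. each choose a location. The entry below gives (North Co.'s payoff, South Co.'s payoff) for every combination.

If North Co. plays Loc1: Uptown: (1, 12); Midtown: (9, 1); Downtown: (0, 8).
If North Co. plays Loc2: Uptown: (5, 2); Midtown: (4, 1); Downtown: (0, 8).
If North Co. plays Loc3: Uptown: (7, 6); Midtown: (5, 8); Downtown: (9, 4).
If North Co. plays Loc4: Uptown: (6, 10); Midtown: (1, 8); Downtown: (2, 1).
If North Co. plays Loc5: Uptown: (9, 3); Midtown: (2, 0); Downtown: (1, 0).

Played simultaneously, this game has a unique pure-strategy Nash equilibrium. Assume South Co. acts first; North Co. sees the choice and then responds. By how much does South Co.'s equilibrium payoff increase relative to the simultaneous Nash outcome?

Backward induction with South Co. moving first.
- Uptown: North Co. compares 1, 5, 7, 6, 9 and picks Loc5; South Co. would get 3.
- Midtown: North Co. compares 9, 4, 5, 1, 2 and picks Loc1; South Co. would get 1.
- Downtown: North Co. compares 0, 0, 9, 2, 1 and picks Loc3; South Co. would get 4.
Maximizing over 3, 1, 4, South Co. chooses Downtown. Subgame-perfect outcome: (Loc3, Downtown) with payoffs (9, 4).
For the simultaneous game, intersect best replies.
North Co.'s best replies: Uptown→Loc5; Midtown→Loc1; Downtown→Loc3.
South Co.'s best replies: Loc1→Uptown; Loc2→Downtown; Loc3→Midtown; Loc4→Uptown; Loc5→Uptown.
Only (Loc5, Uptown) has each player best-responding; Nash payoffs (9, 3).
South Co.'s commitment gain: 4 − 3 = 1.

1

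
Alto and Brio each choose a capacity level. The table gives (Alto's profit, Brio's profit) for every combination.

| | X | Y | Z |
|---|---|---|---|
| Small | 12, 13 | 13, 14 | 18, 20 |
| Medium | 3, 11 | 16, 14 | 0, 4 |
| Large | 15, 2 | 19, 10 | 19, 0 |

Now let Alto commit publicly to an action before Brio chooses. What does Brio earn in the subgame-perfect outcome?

Work backward from Brio's decision.
- Small: Brio compares 13, 14, 20 and picks Z; Alto would get 18.
- Medium: Brio compares 11, 14, 4 and picks Y; Alto would get 16.
- Large: Brio compares 2, 10, 0 and picks Y; Alto would get 19.
Alto's induced payoffs are 18, 16, 19, so Alto commits to Large. Subgame-perfect outcome: (Large, Y) with payoffs (19, 10).

10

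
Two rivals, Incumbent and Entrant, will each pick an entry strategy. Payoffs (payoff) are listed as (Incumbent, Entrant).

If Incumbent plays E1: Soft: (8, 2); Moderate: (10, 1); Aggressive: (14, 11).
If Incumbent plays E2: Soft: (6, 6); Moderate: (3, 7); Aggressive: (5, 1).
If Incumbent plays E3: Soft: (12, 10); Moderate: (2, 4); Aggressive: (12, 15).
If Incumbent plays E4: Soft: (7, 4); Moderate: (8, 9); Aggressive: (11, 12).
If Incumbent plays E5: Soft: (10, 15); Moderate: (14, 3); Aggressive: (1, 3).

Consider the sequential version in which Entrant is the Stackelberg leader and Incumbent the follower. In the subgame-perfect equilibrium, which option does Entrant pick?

Aggressive

Backward induction with Entrant moving first.
- Soft → Incumbent plays E3 (best of 8, 6, 12, 7, 10); Entrant gets 10.
- Moderate → Incumbent plays E5 (best of 10, 3, 2, 8, 14); Entrant gets 3.
- Aggressive → Incumbent plays E1 (best of 14, 5, 12, 11, 1); Entrant gets 11.
Maximizing over 10, 3, 11, Entrant chooses Aggressive. Subgame-perfect outcome: (E1, Aggressive) with payoffs (14, 11).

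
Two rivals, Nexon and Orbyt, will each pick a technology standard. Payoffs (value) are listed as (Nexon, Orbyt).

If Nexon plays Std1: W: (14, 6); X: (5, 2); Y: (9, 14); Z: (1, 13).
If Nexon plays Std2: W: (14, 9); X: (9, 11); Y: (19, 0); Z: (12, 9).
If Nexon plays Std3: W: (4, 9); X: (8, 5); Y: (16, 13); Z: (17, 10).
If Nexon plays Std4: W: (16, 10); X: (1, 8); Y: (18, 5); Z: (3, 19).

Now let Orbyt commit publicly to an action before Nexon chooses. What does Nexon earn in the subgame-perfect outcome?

9

Backward induction with Orbyt moving first.
- W → Nexon plays Std4 (best of 14, 14, 4, 16); Orbyt gets 10.
- X → Nexon plays Std2 (best of 5, 9, 8, 1); Orbyt gets 11.
- Y → Nexon plays Std2 (best of 9, 19, 16, 18); Orbyt gets 0.
- Z → Nexon plays Std3 (best of 1, 12, 17, 3); Orbyt gets 10.
Maximizing over 10, 11, 0, 10, Orbyt chooses X. Subgame-perfect outcome: (Std2, X) with payoffs (9, 11).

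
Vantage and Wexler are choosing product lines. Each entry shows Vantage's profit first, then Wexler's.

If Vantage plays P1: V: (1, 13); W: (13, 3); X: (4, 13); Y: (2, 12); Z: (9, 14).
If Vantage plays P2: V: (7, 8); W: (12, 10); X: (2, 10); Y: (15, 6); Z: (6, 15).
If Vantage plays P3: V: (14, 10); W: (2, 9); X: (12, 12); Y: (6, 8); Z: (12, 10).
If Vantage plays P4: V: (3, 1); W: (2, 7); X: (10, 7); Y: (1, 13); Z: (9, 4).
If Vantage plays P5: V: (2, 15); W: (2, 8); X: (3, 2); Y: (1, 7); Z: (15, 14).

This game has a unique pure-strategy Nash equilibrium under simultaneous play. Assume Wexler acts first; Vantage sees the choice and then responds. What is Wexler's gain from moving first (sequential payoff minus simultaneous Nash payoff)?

2

Vantage best-responds to each possible Wexler move:
- V → Vantage plays P3 (best of 1, 7, 14, 3, 2); Wexler gets 10.
- W → Vantage plays P1 (best of 13, 12, 2, 2, 2); Wexler gets 3.
- X → Vantage plays P3 (best of 4, 2, 12, 10, 3); Wexler gets 12.
- Y → Vantage plays P2 (best of 2, 15, 6, 1, 1); Wexler gets 6.
- Z → Vantage plays P5 (best of 9, 6, 12, 9, 15); Wexler gets 14.
Among 10, 3, 12, 6, 14, the best is 14 at Z. Subgame-perfect outcome: (P5, Z) with payoffs (15, 14).
Now find the simultaneous Nash equilibrium.
Vantage's best replies: V→P3; W→P1; X→P3; Y→P2; Z→P5.
Wexler's best replies: P1→Z; P2→Z; P3→X; P4→Y; P5→V.
The unique mutual best reply is (P3, X), giving (12, 12).
Wexler's commitment gain: 14 − 12 = 2.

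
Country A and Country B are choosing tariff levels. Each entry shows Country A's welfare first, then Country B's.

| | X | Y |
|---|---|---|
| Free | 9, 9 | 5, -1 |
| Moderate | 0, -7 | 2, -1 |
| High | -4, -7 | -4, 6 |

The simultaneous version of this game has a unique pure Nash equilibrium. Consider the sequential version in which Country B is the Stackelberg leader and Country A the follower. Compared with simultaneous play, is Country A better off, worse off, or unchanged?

unchanged

Backward induction with Country B moving first.
- X: Country A compares 9, 0, -4 and picks Free; Country B would get 9.
- Y: Country A compares 5, 2, -4 and picks Free; Country B would get -1.
Maximizing over 9, -1, Country B chooses X. Subgame-perfect outcome: (Free, X) with payoffs (9, 9).
Under simultaneous play:
Country A's best replies: X→Free; Y→Free.
Country B's best replies: Free→X; Moderate→Y; High→Y.
The unique mutual best reply is (Free, X), giving (9, 9).
Country A earns 9 sequentially versus 9 at the Nash outcome: unchanged.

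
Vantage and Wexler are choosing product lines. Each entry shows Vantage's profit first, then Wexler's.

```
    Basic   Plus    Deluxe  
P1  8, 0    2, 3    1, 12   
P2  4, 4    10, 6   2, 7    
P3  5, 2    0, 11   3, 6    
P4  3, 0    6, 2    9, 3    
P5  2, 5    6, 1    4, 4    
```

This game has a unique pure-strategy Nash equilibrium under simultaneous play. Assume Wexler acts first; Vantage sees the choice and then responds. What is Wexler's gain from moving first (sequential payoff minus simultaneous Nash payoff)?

Solve by backward induction (Wexler leads).
- Basic: Vantage compares 8, 4, 5, 3, 2 and picks P1; Wexler would get 0.
- Plus: Vantage compares 2, 10, 0, 6, 6 and picks P2; Wexler would get 6.
- Deluxe: Vantage compares 1, 2, 3, 9, 4 and picks P4; Wexler would get 3.
Wexler's induced payoffs are 0, 6, 3, so Wexler commits to Plus. Subgame-perfect outcome: (P2, Plus) with payoffs (10, 6).
Now find the simultaneous Nash equilibrium.
Vantage's best replies: Basic→P1; Plus→P2; Deluxe→P4.
Wexler's best replies: P1→Deluxe; P2→Deluxe; P3→Plus; P4→Deluxe; P5→Basic.
The unique mutual best reply is (P4, Deluxe), giving (9, 3).
Wexler's commitment gain: 6 − 3 = 3.

3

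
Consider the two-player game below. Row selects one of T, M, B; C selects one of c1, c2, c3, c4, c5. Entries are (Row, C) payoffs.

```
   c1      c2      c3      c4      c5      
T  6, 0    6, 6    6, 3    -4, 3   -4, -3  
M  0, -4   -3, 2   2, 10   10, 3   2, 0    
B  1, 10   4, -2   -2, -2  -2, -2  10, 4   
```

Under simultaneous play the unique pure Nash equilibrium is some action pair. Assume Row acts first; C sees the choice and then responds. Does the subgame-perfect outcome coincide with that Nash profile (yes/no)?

Work backward from C's decision.
- T: C compares 0, 6, 3, 3, -3 and picks c2; Row would get 6.
- M: C compares -4, 2, 10, 3, 0 and picks c3; Row would get 2.
- B: C compares 10, -2, -2, -2, 4 and picks c1; Row would get 1.
Among 6, 2, 1, the best is 6 at T. Subgame-perfect outcome: (T, c2) with payoffs (6, 6).
Now find the simultaneous Nash equilibrium.
Row's best replies: c1→T; c2→T; c3→T; c4→M; c5→B.
C's best replies: T→c2; M→c3; B→c1.
The unique mutual best reply is (T, c2), giving (6, 6).
Sequential outcome (T, c2) coincides with the Nash profile (T, c2).

yes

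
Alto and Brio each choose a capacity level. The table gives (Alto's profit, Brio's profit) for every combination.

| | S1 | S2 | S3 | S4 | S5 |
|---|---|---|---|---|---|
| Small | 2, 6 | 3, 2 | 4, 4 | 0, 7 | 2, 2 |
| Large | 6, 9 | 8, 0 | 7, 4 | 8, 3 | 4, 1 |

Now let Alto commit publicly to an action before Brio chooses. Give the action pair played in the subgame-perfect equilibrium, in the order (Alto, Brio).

(Large, S1)

Brio best-responds to each possible Alto move:
- Small: Brio compares 6, 2, 4, 7, 2 and picks S4; Alto would get 0.
- Large: Brio compares 9, 0, 4, 3, 1 and picks S1; Alto would get 6.
Maximizing over 0, 6, Alto chooses Large. Subgame-perfect outcome: (Large, S1) with payoffs (6, 9).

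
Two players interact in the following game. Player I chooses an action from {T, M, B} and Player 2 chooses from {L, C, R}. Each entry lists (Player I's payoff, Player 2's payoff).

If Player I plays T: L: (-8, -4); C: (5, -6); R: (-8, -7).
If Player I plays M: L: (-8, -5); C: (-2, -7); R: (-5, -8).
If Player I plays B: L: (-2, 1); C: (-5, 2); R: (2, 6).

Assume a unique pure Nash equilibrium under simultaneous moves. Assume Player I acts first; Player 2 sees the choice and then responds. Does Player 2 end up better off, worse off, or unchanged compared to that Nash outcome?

unchanged

Solve by backward induction (Player I leads).
- T: Player 2 compares -4, -6, -7 and picks L; Player I would get -8.
- M: Player 2 compares -5, -7, -8 and picks L; Player I would get -8.
- B: Player 2 compares 1, 2, 6 and picks R; Player I would get 2.
Player I's induced payoffs are -8, -8, 2, so Player I commits to B. Subgame-perfect outcome: (B, R) with payoffs (2, 6).
Now find the simultaneous Nash equilibrium.
Player I's best replies: L→B; C→T; R→B.
Player 2's best replies: T→L; M→L; B→R.
The unique mutual best reply is (B, R), giving (2, 6).
Player 2 earns 6 sequentially versus 6 at the Nash outcome: unchanged.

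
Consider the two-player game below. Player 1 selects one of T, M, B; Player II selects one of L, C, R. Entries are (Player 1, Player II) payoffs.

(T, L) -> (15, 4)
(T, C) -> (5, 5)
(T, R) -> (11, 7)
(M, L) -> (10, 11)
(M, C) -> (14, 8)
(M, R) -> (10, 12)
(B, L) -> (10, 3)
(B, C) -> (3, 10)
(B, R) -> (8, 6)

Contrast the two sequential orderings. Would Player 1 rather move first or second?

second

If Player 1 leads: Player II's best replies are T→R, M→R, B→C; Player 1's induced payoffs 11, 10, 3; outcome (T, R), payoffs (11, 7).
If Player II leads: Player 1's best replies are L→T, C→M, R→T; Player II's induced payoffs 4, 8, 7; outcome (M, C), payoffs (14, 8).
Player 1 gets 11 moving first and 14 moving second, so Player 1 prefers to move second.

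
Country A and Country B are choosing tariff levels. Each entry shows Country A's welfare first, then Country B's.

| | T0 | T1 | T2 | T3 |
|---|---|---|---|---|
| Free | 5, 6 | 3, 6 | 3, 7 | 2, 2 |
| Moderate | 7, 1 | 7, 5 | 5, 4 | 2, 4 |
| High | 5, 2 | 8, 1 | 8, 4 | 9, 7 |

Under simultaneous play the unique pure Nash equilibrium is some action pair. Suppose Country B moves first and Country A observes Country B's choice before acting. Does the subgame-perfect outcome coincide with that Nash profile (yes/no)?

yes

Country A best-responds to each possible Country B move:
- T0: Country A compares 5, 7, 5 and picks Moderate; Country B would get 1.
- T1: Country A compares 3, 7, 8 and picks High; Country B would get 1.
- T2: Country A compares 3, 5, 8 and picks High; Country B would get 4.
- T3: Country A compares 2, 2, 9 and picks High; Country B would get 7.
Country B's induced payoffs are 1, 1, 4, 7, so Country B commits to T3. Subgame-perfect outcome: (High, T3) with payoffs (9, 7).
Now find the simultaneous Nash equilibrium.
Country A's best replies: T0→Moderate; T1→High; T2→High; T3→High.
Country B's best replies: Free→T2; Moderate→T1; High→T3.
The unique mutual best reply is (High, T3), giving (9, 7).
Sequential outcome (High, T3) coincides with the Nash profile (High, T3).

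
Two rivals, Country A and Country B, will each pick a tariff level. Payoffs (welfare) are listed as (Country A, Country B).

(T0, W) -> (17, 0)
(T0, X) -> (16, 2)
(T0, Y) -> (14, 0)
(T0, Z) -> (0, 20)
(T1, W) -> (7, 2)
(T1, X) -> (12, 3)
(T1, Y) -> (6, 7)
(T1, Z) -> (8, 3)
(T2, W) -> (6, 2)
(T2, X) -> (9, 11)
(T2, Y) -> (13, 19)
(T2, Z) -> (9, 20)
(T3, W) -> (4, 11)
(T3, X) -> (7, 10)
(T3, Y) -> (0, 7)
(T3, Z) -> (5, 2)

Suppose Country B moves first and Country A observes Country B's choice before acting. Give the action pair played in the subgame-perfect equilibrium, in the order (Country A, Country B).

Backward induction with Country B moving first.
- W: BR = T0, leader payoff 0.
- X: BR = T0, leader payoff 2.
- Y: BR = T0, leader payoff 0.
- Z: BR = T2, leader payoff 20.
Maximizing over 0, 2, 0, 20, Country B chooses Z. Subgame-perfect outcome: (T2, Z) with payoffs (9, 20).

(T2, Z)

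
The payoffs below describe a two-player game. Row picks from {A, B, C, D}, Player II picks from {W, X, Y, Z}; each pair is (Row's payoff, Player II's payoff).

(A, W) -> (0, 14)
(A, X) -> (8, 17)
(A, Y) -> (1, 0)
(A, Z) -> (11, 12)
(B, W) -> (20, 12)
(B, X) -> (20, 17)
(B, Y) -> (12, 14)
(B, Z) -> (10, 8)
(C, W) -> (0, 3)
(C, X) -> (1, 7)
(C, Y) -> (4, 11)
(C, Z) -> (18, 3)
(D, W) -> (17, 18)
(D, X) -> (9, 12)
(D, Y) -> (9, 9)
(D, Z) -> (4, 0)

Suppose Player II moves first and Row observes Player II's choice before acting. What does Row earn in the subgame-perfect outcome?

20

Row best-responds to each possible Player II move:
- W: BR = B, leader payoff 12.
- X: BR = B, leader payoff 17.
- Y: BR = B, leader payoff 14.
- Z: BR = C, leader payoff 3.
Player II's induced payoffs are 12, 17, 14, 3, so Player II commits to X. Subgame-perfect outcome: (B, X) with payoffs (20, 17).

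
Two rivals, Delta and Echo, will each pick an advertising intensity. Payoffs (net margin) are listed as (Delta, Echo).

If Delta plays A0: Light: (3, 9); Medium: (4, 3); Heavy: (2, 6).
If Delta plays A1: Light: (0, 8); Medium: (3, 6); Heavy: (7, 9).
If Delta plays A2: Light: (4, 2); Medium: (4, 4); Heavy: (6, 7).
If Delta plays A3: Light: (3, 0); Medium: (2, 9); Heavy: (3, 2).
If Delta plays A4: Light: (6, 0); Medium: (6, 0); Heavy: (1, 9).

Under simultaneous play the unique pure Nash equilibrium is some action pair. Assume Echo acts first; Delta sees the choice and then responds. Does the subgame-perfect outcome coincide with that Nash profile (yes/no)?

Work backward from Delta's decision.
- Light: Delta compares 3, 0, 4, 3, 6 and picks A4; Echo would get 0.
- Medium: Delta compares 4, 3, 4, 2, 6 and picks A4; Echo would get 0.
- Heavy: Delta compares 2, 7, 6, 3, 1 and picks A1; Echo would get 9.
Echo's induced payoffs are 0, 0, 9, so Echo commits to Heavy. Subgame-perfect outcome: (A1, Heavy) with payoffs (7, 9).
Under simultaneous play:
Delta's best replies: Light→A4; Medium→A4; Heavy→A1.
Echo's best replies: A0→Light; A1→Heavy; A2→Heavy; A3→Medium; A4→Heavy.
Only (A1, Heavy) has each player best-responding; Nash payoffs (7, 9).
Sequential outcome (A1, Heavy) coincides with the Nash profile (A1, Heavy).

yes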